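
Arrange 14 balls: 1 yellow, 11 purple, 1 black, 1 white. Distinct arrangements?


14!/(1!×11!×1!×1!) = 2184

2184


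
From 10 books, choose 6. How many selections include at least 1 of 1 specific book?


Complement: C(10,6) - C(9,6) = 210 - 84 = 126

126


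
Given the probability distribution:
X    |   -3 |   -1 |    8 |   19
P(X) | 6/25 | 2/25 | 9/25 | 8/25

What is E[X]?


E[X] = Σ x·P(X=x)
= (-3)×(6/25) + (-1)×(2/25) + (8)×(9/25) + (19)×(8/25)
= 204/25

E[X] = 204/25


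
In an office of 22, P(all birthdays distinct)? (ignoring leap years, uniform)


P(all different) = Π(365-i)/365 for i=0..21
= (365/365)×(364/365)×...×(344/365)
= 0.524305

P ≈ 0.5243 ≈ 52.43%


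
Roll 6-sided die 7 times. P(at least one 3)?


P(no 3)^7 = (5/6)^7 = 78125/279936
P(≥1) = 1 - 78125/279936 = 201811/279936

P = 201811/279936 ≈ 72.09%


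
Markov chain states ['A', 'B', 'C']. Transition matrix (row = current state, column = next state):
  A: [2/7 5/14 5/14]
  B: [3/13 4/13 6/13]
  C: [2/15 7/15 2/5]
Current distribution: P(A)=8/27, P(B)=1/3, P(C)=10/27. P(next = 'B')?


P(next=B) = Σᵢ P(now=i)×P(i→B)
= 8/27×5/14 + 1/3×4/13 + 10/27×7/15
= 20/189 + 4/39 + 14/81 = 2810/7371

P = 2810/7371 ≈ 0.3812


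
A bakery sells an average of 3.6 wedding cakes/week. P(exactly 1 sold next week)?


Poisson(λ=3.6): P(X=1) = e^(-λ)×λ^k/k!
= e^(-3.6) × 3.6^1 / 1!
≈ 0.02732372245 × 3.6 / 1 ≈ 0.098365

P(X=1) ≈ 0.098365 ≈ 9.84%


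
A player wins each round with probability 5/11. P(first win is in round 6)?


Geometric: P(X=6) = (1-p)^(k-1)×p = (6/11)^5×5/11 = 38880/1771561

P(X=6) = 38880/1771561 ≈ 2.19%


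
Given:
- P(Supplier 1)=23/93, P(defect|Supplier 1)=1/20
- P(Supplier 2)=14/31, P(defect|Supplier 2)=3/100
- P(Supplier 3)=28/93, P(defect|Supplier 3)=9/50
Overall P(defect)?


P(B) = Σ P(B|Aᵢ)×P(Aᵢ)
  1/20×23/93 = 23/1860
  3/100×14/31 = 21/1550
  9/50×28/93 = 42/775
Sum = 149/1860

P(defect) = 149/1860 ≈ 8.01%


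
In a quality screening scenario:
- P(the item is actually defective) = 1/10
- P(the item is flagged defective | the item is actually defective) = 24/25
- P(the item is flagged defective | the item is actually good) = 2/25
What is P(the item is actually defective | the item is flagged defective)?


Using Bayes' theorem:
P(A|B) = P(B|A)·P(A) / P(B)

P(the item is flagged defective) = 24/25 × 1/10 + 2/25 × 9/10
= 12/125 + 9/125 = 21/125

P(the item is actually defective|the item is flagged defective) = (12/125) / (21/125) = 4/7

P(the item is actually defective|the item is flagged defective) = 4/7 ≈ 57.14%


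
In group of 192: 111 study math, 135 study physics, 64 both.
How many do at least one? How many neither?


|A∪B| = 111+135-64 = 182
Neither = 192-182 = 10

At least one: 182; Neither: 10


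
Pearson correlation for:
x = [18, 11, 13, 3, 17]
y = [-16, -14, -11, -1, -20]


n=5, Σx=62, Σy=-62, Σxy=-928, Σx²=912, Σy²=974
r = (5×(-928) - 62×(-62))/√((5×912 - 62²)(5×974 - (-62)²))
= -796/√(716×1026) = -796/√734616 ≈ -796/857.0974 ≈ -0.9287

r ≈ -0.9287


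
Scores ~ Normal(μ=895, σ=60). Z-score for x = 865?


z = (x - μ)/σ = (865 - 895)/60 = -0.5

z = -0.5


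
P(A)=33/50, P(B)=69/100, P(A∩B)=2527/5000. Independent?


P(A)×P(B) = 2277/5000
P(A∩B) = 2527/5000
Not equal → NOT independent

No, not independent


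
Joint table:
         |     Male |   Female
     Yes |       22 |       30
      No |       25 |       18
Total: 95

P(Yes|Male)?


P(Yes|Male) = 22/(22+25) = 22/47

P = 22/47 ≈ 46.81%


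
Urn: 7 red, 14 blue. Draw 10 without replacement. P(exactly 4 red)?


Hypergeometric: C(7,4)×C(14,6)/C(21,10)
= 35×3003/352716 = 385/1292

P(X=4) = 385/1292 ≈ 29.80%


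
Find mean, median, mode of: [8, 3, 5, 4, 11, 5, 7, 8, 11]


Sorted: [3, 4, 5, 5, 7, 8, 8, 11, 11]
Mean = 62/9
Median = 7
Freq: {8: 2, 3: 1, 5: 2, 4: 1, 11: 2, 7: 1}
Mode: [5, 8, 11]

Mean=62/9, Median=7, Mode=[5, 8, 11]


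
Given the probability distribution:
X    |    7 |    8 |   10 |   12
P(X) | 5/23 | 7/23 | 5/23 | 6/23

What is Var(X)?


E[X] = 213/23
E[X²] = 2057/23
Var(X) = E[X²] - (E[X])² = 2057/23 - 45369/529 = 1942/529

Var(X) = 1942/529 ≈ 3.6711


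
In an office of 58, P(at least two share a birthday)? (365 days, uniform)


P(all different) = Π(365-i)/365 for i=0..57
= 0.008335
P(match) = 1 - 0.008335 = 0.991665

P ≈ 0.9917 ≈ 99.17%


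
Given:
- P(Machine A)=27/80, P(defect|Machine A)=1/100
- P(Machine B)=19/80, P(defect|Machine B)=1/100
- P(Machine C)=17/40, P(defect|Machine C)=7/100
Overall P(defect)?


P(B) = Σ P(B|Aᵢ)×P(Aᵢ)
  1/100×27/80 = 27/8000
  1/100×19/80 = 19/8000
  7/100×17/40 = 119/4000
Sum = 71/2000

P(defect) = 71/2000 ≈ 3.55%


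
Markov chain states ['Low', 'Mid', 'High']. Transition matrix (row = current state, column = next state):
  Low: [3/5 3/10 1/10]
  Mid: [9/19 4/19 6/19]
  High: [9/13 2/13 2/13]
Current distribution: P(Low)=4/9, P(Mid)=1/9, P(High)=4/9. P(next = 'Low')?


P(next=Low) = Σᵢ P(now=i)×P(i→Low)
= 4/9×3/5 + 1/9×9/19 + 4/9×9/13
= 4/15 + 1/19 + 4/13 = 2323/3705

P = 2323/3705 ≈ 0.6270


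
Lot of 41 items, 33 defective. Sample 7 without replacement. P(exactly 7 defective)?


Hypergeometric: C(33,7)×C(8,0)/C(41,7)
= 4272048×1/22481940 = 356004/1873495

P(X=7) = 356004/1873495 ≈ 19.00%


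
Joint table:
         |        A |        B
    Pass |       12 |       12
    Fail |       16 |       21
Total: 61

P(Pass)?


P(Pass) = (12+12)/61 = 24/61

P(Pass) = 24/61 ≈ 39.34%


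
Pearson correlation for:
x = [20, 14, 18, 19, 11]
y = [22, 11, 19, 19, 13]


n=5, Σx=82, Σy=84, Σxy=1440, Σx²=1402, Σy²=1496
r = (5×1440 - 82×84)/√((5×1402 - 82²)(5×1496 - 84²))
= 312/√(286×424) = 312/√121264 ≈ 312/348.2298 ≈ 0.8960

r ≈ 0.8960


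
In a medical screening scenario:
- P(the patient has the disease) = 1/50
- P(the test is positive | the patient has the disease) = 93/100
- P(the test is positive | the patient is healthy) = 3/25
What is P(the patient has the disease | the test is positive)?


Using Bayes' theorem:
P(A|B) = P(B|A)·P(A) / P(B)

P(the test is positive) = 93/100 × 1/50 + 3/25 × 49/50
= 93/5000 + 147/1250 = 681/5000

P(the patient has the disease|the test is positive) = (93/5000) / (681/5000) = 31/227

P(the patient has the disease|the test is positive) = 31/227 ≈ 13.66%


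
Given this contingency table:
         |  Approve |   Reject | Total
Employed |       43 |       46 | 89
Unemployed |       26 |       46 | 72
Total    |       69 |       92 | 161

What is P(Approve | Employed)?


P(Approve | Employed) = 43/(43+46) = 43/89

P(Approve|Employed) = 43/89 ≈ 48.31%


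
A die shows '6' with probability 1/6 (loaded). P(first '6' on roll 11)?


Geometric: P(X=11) = (1-p)^(k-1)×p = (5/6)^10×1/6 = 9765625/362797056

P(X=11) = 9765625/362797056 ≈ 2.69%


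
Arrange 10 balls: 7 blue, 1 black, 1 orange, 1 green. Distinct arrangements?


10!/(7!×1!×1!×1!) = 720

720


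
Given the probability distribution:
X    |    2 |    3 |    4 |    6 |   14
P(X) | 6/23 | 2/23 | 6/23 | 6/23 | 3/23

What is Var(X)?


E[X] = 120/23
E[X²] = 942/23
Var(X) = E[X²] - (E[X])² = 942/23 - 14400/529 = 7266/529

Var(X) = 7266/529 ≈ 13.7353


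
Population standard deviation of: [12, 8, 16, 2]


Mean = 38/4 = 19/2
  (12-19/2)²=25/4
  (8-19/2)²=9/4
  (16-19/2)²=169/4
  (2-19/2)²=225/4
Σ(x-μ)² = 107
σ² = 107/4

σ = √(107/4) ≈ 5.1720


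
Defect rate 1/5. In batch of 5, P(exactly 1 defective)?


Binomial: P(X=1) = C(5,1)×p^1×(1-p)^4
= 5 × 1/5 × 256/625 = 256/625

P(X=1) = 256/625 ≈ 40.96%


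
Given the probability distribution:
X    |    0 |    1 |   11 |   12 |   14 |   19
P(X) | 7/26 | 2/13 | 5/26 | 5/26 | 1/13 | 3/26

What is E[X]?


E[X] = Σ x·P(X=x)
= (0)×(7/26) + (1)×(2/13) + (11)×(5/26) + (12)×(5/26) + (14)×(1/13) + (19)×(3/26)
= 102/13

E[X] = 102/13


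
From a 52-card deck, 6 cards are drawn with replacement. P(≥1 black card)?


P(not a black card) = 26/52 = 1/2
P(none in 6 draws) = (1/2)^6 = 1/64
P(≥1 black card) = 1 - 1/64 = 63/64

P = 63/64 ≈ 98.44%


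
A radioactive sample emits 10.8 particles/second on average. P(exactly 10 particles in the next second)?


Poisson(λ=10.8): P(X=10) = e^(-λ)×λ^k/k!
= e^(-10.8) × 10.8^10 / 10!
≈ 2.039950341e-05 × 21589249972.7 / 3628800 ≈ 0.121365

P(X=10) ≈ 0.121365 ≈ 12.14%


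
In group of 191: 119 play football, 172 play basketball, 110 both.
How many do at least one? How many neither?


|A∪B| = 119+172-110 = 181
Neither = 191-181 = 10

At least one: 181; Neither: 10


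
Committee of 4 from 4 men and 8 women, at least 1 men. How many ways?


Count by #men:
  1M,3W: C(4,1)×C(8,3)=224
  2M,2W: C(4,2)×C(8,2)=168
  3M,1W: C(4,3)×C(8,1)=32
  4M,0W: C(4,4)×C(8,0)=1
Total = 425

425


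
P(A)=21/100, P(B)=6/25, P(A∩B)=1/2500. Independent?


P(A)×P(B) = 63/1250
P(A∩B) = 1/2500
Not equal → NOT independent

No, not independent


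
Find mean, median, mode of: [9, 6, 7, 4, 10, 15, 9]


Sorted: [4, 6, 7, 9, 9, 10, 15]
Mean = 60/7
Median = 9
Freq: {9: 2, 6: 1, 7: 1, 4: 1, 10: 1, 15: 1}
Mode: [9]

Mean=60/7, Median=9, Mode=9


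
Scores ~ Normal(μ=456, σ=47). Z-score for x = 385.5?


z = (x - μ)/σ = (385.5 - 456)/47 = -1.5

z = -1.5


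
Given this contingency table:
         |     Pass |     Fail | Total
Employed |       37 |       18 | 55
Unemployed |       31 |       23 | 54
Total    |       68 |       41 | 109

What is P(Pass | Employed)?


P(Pass | Employed) = 37/(37+18) = 37/55

P(Pass|Employed) = 37/55 ≈ 67.27%


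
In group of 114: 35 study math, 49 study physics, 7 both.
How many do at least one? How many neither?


|A∪B| = 35+49-7 = 77
Neither = 114-77 = 37

At least one: 77; Neither: 37


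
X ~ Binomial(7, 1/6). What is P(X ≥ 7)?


P(X ≥ 7) = Σ P(X=i) for i=7..7
P(X=7) = 1/279936
Sum = 1/279936

P(X ≥ 7) = 1/279936 ≈ 0.00%


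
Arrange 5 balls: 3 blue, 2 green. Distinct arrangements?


5!/(3!×2!) = 10

10


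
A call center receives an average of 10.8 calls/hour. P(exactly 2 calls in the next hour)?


Poisson(λ=10.8): P(X=2) = e^(-λ)×λ^k/k!
= e^(-10.8) × 10.8^2 / 2!
≈ 2.039950341e-05 × 116.64 / 2 ≈ 0.001190

P(X=2) ≈ 0.001190 ≈ 0.12%


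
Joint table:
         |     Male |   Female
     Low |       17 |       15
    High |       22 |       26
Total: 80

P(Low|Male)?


P(Low|Male) = 17/(17+22) = 17/39

P = 17/39 ≈ 43.59%


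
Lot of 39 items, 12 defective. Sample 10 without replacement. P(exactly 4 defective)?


Hypergeometric: C(12,4)×C(27,6)/C(39,10)
= 495×296010/635745396 = 170775/740962

P(X=4) = 170775/740962 ≈ 23.05%


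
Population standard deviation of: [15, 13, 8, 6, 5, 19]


Mean = 66/6 = 11
  (15-11)²=16
  (13-11)²=4
  (8-11)²=9
  (6-11)²=25
  (5-11)²=36
  (19-11)²=64
Σ(x-μ)² = 154
σ² = 154/6 = 77/3

σ = √(77/3) ≈ 5.0662


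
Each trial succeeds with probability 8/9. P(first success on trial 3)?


Geometric: P(X=3) = (1-p)^(k-1)×p = (1/9)^2×8/9 = 8/729

P(X=3) = 8/729 ≈ 1.10%


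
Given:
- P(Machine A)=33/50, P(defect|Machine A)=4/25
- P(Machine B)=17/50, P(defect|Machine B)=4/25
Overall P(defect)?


P(B) = Σ P(B|Aᵢ)×P(Aᵢ)
  4/25×33/50 = 66/625
  4/25×17/50 = 34/625
Sum = 4/25

P(defect) = 4/25 ≈ 16.00%


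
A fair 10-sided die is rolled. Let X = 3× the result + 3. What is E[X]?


E[die] = (1+10)/2 = 11/2
E[X] = 3×11/2 + 3 = 39/2

E[X] = 39/2


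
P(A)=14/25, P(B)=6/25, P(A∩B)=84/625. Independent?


P(A)×P(B) = 84/625
P(A∩B) = 84/625
Equal ✓ → Independent

Yes, independent


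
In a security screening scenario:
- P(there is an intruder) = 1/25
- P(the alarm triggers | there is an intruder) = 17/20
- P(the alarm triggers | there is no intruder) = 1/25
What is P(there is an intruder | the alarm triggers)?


Using Bayes' theorem:
P(A|B) = P(B|A)·P(A) / P(B)

P(the alarm triggers) = 17/20 × 1/25 + 1/25 × 24/25
= 17/500 + 24/625 = 181/2500

P(there is an intruder|the alarm triggers) = (17/500) / (181/2500) = 85/181

P(there is an intruder|the alarm triggers) = 85/181 ≈ 46.96%


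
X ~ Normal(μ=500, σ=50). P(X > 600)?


z = (600-500)/50 = 2.0
P(X > 600) = 1 - P(Z ≤ 2.0) = 1 - 0.9772 = 0.0228

P(X > 600) ≈ 0.0228


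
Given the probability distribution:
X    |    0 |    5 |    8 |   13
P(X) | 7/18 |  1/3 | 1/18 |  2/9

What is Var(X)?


E[X] = 5
E[X²] = 445/9
Var(X) = E[X²] - (E[X])² = 445/9 - 25 = 220/9

Var(X) = 220/9 ≈ 24.4444


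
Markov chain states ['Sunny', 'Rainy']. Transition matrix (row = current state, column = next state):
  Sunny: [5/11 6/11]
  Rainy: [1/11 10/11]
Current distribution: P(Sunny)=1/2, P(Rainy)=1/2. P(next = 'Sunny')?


P(next=Sunny) = Σᵢ P(now=i)×P(i→Sunny)
= 1/2×5/11 + 1/2×1/11
= 5/22 + 1/22 = 3/11

P = 3/11 ≈ 0.2727


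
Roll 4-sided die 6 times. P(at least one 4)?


P(no 4)^6 = (3/4)^6 = 729/4096
P(≥1) = 1 - 729/4096 = 3367/4096

P = 3367/4096 ≈ 82.20%


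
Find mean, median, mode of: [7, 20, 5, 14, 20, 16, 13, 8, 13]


Sorted: [5, 7, 8, 13, 13, 14, 16, 20, 20]
Mean = 116/9
Median = 13
Freq: {7: 1, 20: 2, 5: 1, 14: 1, 16: 1, 13: 2, 8: 1}
Mode: [13, 20]

Mean=116/9, Median=13, Mode=[13, 20]


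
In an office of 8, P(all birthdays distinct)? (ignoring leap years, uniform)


P(all different) = Π(365-i)/365 for i=0..7
= (365/365)×(364/365)×...×(358/365)
= 0.925665

P ≈ 0.9257 ≈ 92.57%


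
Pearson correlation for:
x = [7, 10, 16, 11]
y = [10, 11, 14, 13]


n=4, Σx=44, Σy=48, Σxy=547, Σx²=526, Σy²=586
r = (4×547 - 44×48)/√((4×526 - 44²)(4×586 - 48²))
= 76/√(168×40) = 76/√6720 ≈ 76/81.9756 ≈ 0.9271

r ≈ 0.9271


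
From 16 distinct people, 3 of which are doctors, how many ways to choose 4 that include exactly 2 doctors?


Choose 2 of the 3 doctors and 2 of the other 13 people:
C(3,2)×C(13,2) = 3×78 = 234

234


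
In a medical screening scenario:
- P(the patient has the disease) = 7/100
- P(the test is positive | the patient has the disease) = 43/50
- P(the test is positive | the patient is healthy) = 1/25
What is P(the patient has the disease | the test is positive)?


Using Bayes' theorem:
P(A|B) = P(B|A)·P(A) / P(B)

P(the test is positive) = 43/50 × 7/100 + 1/25 × 93/100
= 301/5000 + 93/2500 = 487/5000

P(the patient has the disease|the test is positive) = (301/5000) / (487/5000) = 301/487

P(the patient has the disease|the test is positive) = 301/487 ≈ 61.81%


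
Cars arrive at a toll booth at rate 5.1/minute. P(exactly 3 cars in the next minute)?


Poisson(λ=5.1): P(X=3) = e^(-λ)×λ^k/k!
= e^(-5.1) × 5.1^3 / 3!
≈ 0.006096746566 × 132.651 / 6 ≈ 0.134790

P(X=3) ≈ 0.134790 ≈ 13.48%


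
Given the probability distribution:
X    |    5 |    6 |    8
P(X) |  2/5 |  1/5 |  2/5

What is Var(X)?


E[X] = 32/5
E[X²] = 214/5
Var(X) = E[X²] - (E[X])² = 214/5 - 1024/25 = 46/25

Var(X) = 46/25 ≈ 1.8400


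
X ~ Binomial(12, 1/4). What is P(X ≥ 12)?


P(X ≥ 12) = Σ P(X=i) for i=12..12
P(X=12) = 1/16777216
Sum = 1/16777216

P(X ≥ 12) = 1/16777216 ≈ 0.00%


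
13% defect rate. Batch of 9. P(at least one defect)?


P(all good) = (87/100)^9 = 285544154243029527/1000000000000000000
P(≥1 defect) = 714455845756970473/1000000000000000000

P = 714455845756970473/1000000000000000000 ≈ 71.45%


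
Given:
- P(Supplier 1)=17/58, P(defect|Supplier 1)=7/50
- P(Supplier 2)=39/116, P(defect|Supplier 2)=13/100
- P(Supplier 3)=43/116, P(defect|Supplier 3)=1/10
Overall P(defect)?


P(B) = Σ P(B|Aᵢ)×P(Aᵢ)
  7/50×17/58 = 119/2900
  13/100×39/116 = 507/11600
  1/10×43/116 = 43/1160
Sum = 1413/11600

P(defect) = 1413/11600 ≈ 12.18%


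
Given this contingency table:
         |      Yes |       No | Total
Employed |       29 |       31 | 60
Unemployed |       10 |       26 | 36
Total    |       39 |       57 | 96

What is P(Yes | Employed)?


P(Yes | Employed) = 29/(29+31) = 29/60

P(Yes|Employed) = 29/60 ≈ 48.33%


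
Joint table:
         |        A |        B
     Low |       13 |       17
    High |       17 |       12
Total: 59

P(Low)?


P(Low) = (13+17)/59 = 30/59

P(Low) = 30/59 ≈ 50.85%


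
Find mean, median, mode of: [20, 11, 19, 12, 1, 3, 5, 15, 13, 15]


Sorted: [1, 3, 5, 11, 12, 13, 15, 15, 19, 20]
Mean = 114/10 = 57/5
Median = 25/2
Freq: {20: 1, 11: 1, 19: 1, 12: 1, 1: 1, 3: 1, 5: 1, 15: 2, 13: 1}
Mode: [15]

Mean=57/5, Median=25/2, Mode=15


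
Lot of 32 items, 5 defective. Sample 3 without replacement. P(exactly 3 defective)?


Hypergeometric: C(5,3)×C(27,0)/C(32,3)
= 10×1/4960 = 1/496

P(X=3) = 1/496 ≈ 0.20%


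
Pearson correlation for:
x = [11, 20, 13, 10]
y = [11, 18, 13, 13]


n=4, Σx=54, Σy=55, Σxy=780, Σx²=790, Σy²=783
r = (4×780 - 54×55)/√((4×790 - 54²)(4×783 - 55²))
= 150/√(244×107) = 150/√26108 ≈ 150/161.5797 ≈ 0.9283

r ≈ 0.9283


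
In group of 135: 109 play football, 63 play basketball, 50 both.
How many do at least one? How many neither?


|A∪B| = 109+63-50 = 122
Neither = 135-122 = 13

At least one: 122; Neither: 13


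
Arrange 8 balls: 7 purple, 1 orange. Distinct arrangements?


8!/(7!×1!) = 8

8


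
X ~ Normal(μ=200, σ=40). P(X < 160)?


z = (160-200)/40 = -1.0
P(Z < -1.0) = 0.1587

P(X < 160) ≈ 0.1587


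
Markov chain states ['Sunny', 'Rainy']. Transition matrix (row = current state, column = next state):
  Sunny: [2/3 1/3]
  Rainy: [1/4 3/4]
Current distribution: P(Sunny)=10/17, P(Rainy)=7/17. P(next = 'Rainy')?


P(next=Rainy) = Σᵢ P(now=i)×P(i→Rainy)
= 10/17×1/3 + 7/17×3/4
= 10/51 + 21/68 = 103/204

P = 103/204 ≈ 0.5049


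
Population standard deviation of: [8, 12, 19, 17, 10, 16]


Mean = 82/6 = 41/3
  (8-41/3)²=289/9
  (12-41/3)²=25/9
  (19-41/3)²=256/9
  (17-41/3)²=100/9
  (10-41/3)²=121/9
  (16-41/3)²=49/9
Σ(x-μ)² = 280/3
σ² = (280/3)/6 = 140/9

σ = √(140/9) ≈ 3.9441


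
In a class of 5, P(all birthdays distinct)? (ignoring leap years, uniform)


P(all different) = Π(365-i)/365 for i=0..4
= (365/365)×(364/365)×...×(361/365)
= 0.972864

P ≈ 0.9729 ≈ 97.29%


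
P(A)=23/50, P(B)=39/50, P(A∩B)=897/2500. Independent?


P(A)×P(B) = 897/2500
P(A∩B) = 897/2500
Equal ✓ → Independent

Yes, independent


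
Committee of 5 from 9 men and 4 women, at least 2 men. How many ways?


Count by #men:
  2M,3W: C(9,2)×C(4,3)=144
  3M,2W: C(9,3)×C(4,2)=504
  4M,1W: C(9,4)×C(4,1)=504
  5M,0W: C(9,5)×C(4,0)=126
Total = 1278

1278


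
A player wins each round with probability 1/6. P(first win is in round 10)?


Geometric: P(X=10) = (1-p)^(k-1)×p = (5/6)^9×1/6 = 1953125/60466176

P(X=10) = 1953125/60466176 ≈ 3.23%


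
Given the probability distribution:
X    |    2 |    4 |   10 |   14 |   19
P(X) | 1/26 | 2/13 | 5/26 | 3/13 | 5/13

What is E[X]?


E[X] = Σ x·P(X=x)
= (2)×(1/26) + (4)×(2/13) + (10)×(5/26) + (14)×(3/13) + (19)×(5/13)
= 171/13

E[X] = 171/13


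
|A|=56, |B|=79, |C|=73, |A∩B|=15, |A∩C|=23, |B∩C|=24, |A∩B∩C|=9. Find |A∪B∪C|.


|A∪B∪C| = 56+79+73-15-23-24+9 = 155

|A∪B∪C| = 155


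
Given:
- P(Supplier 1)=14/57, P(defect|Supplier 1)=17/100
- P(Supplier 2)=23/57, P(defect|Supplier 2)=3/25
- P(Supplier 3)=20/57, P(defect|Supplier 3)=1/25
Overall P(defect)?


P(B) = Σ P(B|Aᵢ)×P(Aᵢ)
  17/100×14/57 = 119/2850
  3/25×23/57 = 23/475
  1/25×20/57 = 4/285
Sum = 99/950

P(defect) = 99/950 ≈ 10.42%


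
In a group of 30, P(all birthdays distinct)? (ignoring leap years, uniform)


P(all different) = Π(365-i)/365 for i=0..29
= (365/365)×(364/365)×...×(336/365)
= 0.293684

P ≈ 0.2937 ≈ 29.37%


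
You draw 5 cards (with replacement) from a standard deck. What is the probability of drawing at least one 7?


P(not a 7) = 48/52 = 12/13
P(none in 5 draws) = (12/13)^5 = 248832/371293
P(≥1 7) = 1 - 248832/371293 = 122461/371293

P = 122461/371293 ≈ 32.98%


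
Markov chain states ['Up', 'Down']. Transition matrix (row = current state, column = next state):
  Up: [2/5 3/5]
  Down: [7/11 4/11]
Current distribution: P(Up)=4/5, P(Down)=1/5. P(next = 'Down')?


P(next=Down) = Σᵢ P(now=i)×P(i→Down)
= 4/5×3/5 + 1/5×4/11
= 12/25 + 4/55 = 152/275

P = 152/275 ≈ 0.5527


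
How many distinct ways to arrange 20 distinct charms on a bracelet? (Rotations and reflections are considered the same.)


Free circular arrangements: rotations and reflections both identified.
(n-1)!/2 = 19!/2 = 121645100408832000/2 = 60822550204416000

60822550204416000


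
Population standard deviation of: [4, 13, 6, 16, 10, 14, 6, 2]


Mean = 71/8
  (4-71/8)²=1521/64
  (13-71/8)²=1089/64
  (6-71/8)²=529/64
  (16-71/8)²=3249/64
  (10-71/8)²=81/64
  (14-71/8)²=1681/64
  (6-71/8)²=529/64
  (2-71/8)²=3025/64
Σ(x-μ)² = 1463/8
σ² = (1463/8)/8 = 1463/64

σ = √(1463/64) ≈ 4.7811


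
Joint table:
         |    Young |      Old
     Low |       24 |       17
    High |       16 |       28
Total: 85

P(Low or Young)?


P(Low∨Young) = P(Low) + P(Young) - P(Low∧Young)
= (41 + 40 - 24)/85 = 57/85

P = 57/85 ≈ 67.06%


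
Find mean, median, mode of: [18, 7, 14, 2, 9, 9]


Sorted: [2, 7, 9, 9, 14, 18]
Mean = 59/6
Median = 9
Freq: {18: 1, 7: 1, 14: 1, 2: 1, 9: 2}
Mode: [9]

Mean=59/6, Median=9, Mode=9


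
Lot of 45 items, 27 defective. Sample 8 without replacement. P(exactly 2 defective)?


Hypergeometric: C(27,2)×C(18,6)/C(45,8)
= 351×18564/215553195 = 55692/1842335

P(X=2) = 55692/1842335 ≈ 3.02%


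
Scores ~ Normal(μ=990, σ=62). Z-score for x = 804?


z = (x - μ)/σ = (804 - 990)/62 = -3.0

z = -3.0


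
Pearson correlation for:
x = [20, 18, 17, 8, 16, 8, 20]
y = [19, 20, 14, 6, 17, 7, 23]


n=7, Σx=107, Σy=106, Σxy=1814, Σx²=1797, Σy²=1860
r = (7×1814 - 107×106)/√((7×1797 - 107²)(7×1860 - 106²))
= 1356/√(1130×1784) = 1356/√2015920 ≈ 1356/1419.8310 ≈ 0.9550

r ≈ 0.9550


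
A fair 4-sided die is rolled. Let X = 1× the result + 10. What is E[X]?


E[die] = (1+4)/2 = 5/2
E[X] = 1×5/2 + 10 = 25/2

E[X] = 25/2


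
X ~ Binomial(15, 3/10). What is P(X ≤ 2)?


P(X ≤ 2) = Σ P(X=i) for i=0..2
P(X=0) = 4747561509943/1000000000000000
P(X=1) = 6104007655641/200000000000000
P(X=2) = 18312022966923/200000000000000
Sum = 126827714622763/1000000000000000

P(X ≤ 2) = 126827714622763/1000000000000000 ≈ 12.68%


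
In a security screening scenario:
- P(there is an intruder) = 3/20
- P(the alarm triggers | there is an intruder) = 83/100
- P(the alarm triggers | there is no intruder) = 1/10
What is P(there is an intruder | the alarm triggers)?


Using Bayes' theorem:
P(A|B) = P(B|A)·P(A) / P(B)

P(the alarm triggers) = 83/100 × 3/20 + 1/10 × 17/20
= 249/2000 + 17/200 = 419/2000

P(there is an intruder|the alarm triggers) = (249/2000) / (419/2000) = 249/419

P(there is an intruder|the alarm triggers) = 249/419 ≈ 59.43%


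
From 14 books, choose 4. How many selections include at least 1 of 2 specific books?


Complement: C(14,4) - C(12,4) = 1001 - 495 = 506

506


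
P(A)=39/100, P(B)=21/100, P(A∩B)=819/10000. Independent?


P(A)×P(B) = 819/10000
P(A∩B) = 819/10000
Equal ✓ → Independent

Yes, independent


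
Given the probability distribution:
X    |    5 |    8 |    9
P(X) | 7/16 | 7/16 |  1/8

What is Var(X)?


E[X] = 109/16
E[X²] = 785/16
Var(X) = E[X²] - (E[X])² = 785/16 - 11881/256 = 679/256

Var(X) = 679/256 ≈ 2.6523


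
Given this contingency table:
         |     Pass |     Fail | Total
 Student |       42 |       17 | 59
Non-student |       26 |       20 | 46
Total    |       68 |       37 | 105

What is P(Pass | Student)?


P(Pass | Student) = 42/(42+17) = 42/59

P(Pass|Student) = 42/59 ≈ 71.19%


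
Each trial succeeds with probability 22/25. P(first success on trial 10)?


Geometric: P(X=10) = (1-p)^(k-1)×p = (3/25)^9×22/25 = 433026/95367431640625

P(X=10) = 433026/95367431640625 ≈ 0.00%


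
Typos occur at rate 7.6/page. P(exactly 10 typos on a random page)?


Poisson(λ=7.6): P(X=10) = e^(-λ)×λ^k/k!
= e^(-7.6) × 7.6^10 / 10!
≈ 0.0005004514334 × 642888893.234 / 3628800 ≈ 0.088661

P(X=10) ≈ 0.088661 ≈ 8.87%


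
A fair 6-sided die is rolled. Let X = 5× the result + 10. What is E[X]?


E[die] = (1+6)/2 = 7/2
E[X] = 5×7/2 + 10 = 55/2

E[X] = 55/2


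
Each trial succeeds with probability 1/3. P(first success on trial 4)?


Geometric: P(X=4) = (1-p)^(k-1)×p = (2/3)^3×1/3 = 8/81

P(X=4) = 8/81 ≈ 9.88%


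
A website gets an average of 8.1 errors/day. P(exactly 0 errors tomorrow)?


Poisson(λ=8.1): P(X=0) = e^(-λ)×λ^k/k!
= e^(-8.1) × 8.1^0 / 0!
≈ 0.0003035391381 × 1 / 1 ≈ 0.000304

P(X=0) ≈ 0.000304 ≈ 0.03%


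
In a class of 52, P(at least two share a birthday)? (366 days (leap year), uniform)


P(all different) = Π(366-i)/366 for i=0..51
= 0.022238
P(match) = 1 - 0.022238 = 0.977762

P ≈ 0.9778 ≈ 97.78%


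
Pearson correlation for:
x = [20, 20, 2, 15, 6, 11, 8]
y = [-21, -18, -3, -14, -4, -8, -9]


n=7, Σx=82, Σy=-77, Σxy=-1180, Σx²=1250, Σy²=1131
r = (7×(-1180) - 82×(-77))/√((7×1250 - 82²)(7×1131 - (-77)²))
= -1946/√(2026×1988) = -1946/√4027688 ≈ -1946/2006.9101 ≈ -0.9696

r ≈ -0.9696


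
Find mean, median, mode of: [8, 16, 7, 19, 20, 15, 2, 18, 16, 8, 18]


Sorted: [2, 7, 8, 8, 15, 16, 16, 18, 18, 19, 20]
Mean = 147/11
Median = 16
Freq: {8: 2, 16: 2, 7: 1, 19: 1, 20: 1, 15: 1, 2: 1, 18: 2}
Mode: [8, 16, 18]

Mean=147/11, Median=16, Mode=[8, 16, 18]


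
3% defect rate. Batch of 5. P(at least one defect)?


P(all good) = (97/100)^5 = 8587340257/10000000000
P(≥1 defect) = 1412659743/10000000000

P = 1412659743/10000000000 ≈ 14.13%


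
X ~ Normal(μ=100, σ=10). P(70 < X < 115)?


z₁=(70-100)/10=-3.0, z₂=(115-100)/10=1.5
P = Φ(1.5) - Φ(-3.0) = 0.933193 - 0.001350 = 0.931843 ≈ 0.9318

P(70 < X < 115) ≈ 0.9318


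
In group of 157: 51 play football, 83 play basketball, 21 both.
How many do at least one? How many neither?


|A∪B| = 51+83-21 = 113
Neither = 157-113 = 44

At least one: 113; Neither: 44


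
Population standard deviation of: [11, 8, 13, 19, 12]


Mean = 63/5
  (11-63/5)²=64/25
  (8-63/5)²=529/25
  (13-63/5)²=4/25
  (19-63/5)²=1024/25
  (12-63/5)²=9/25
Σ(x-μ)² = 326/5
σ² = (326/5)/5 = 326/25

σ = √(326/25) ≈ 3.6111


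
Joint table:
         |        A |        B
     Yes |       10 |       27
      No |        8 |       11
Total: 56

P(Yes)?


P(Yes) = (10+27)/56 = 37/56

P(Yes) = 37/56 ≈ 66.07%


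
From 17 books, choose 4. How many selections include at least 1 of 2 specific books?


Complement: C(17,4) - C(15,4) = 2380 - 1365 = 1015

1015


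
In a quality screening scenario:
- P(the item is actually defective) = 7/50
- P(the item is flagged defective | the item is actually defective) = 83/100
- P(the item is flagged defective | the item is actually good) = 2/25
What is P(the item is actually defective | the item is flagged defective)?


Using Bayes' theorem:
P(A|B) = P(B|A)·P(A) / P(B)

P(the item is flagged defective) = 83/100 × 7/50 + 2/25 × 43/50
= 581/5000 + 43/625 = 37/200

P(the item is actually defective|the item is flagged defective) = (581/5000) / (37/200) = 581/925

P(the item is actually defective|the item is flagged defective) = 581/925 ≈ 62.81%


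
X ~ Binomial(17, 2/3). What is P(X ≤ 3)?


P(X ≤ 3) = Σ P(X=i) for i=0..3
P(X=0) = 1/129140163
P(X=1) = 34/129140163
P(X=2) = 544/129140163
P(X=3) = 5440/129140163
Sum = 6019/129140163

P(X ≤ 3) = 6019/129140163 ≈ 0.00%


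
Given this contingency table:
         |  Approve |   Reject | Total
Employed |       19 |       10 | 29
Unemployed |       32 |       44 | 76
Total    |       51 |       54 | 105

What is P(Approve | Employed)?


P(Approve | Employed) = 19/(19+10) = 19/29

P(Approve|Employed) = 19/29 ≈ 65.52%


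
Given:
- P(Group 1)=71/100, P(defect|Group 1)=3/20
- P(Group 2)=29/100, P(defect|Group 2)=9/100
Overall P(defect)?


P(B) = Σ P(B|Aᵢ)×P(Aᵢ)
  3/20×71/100 = 213/2000
  9/100×29/100 = 261/10000
Sum = 663/5000

P(defect) = 663/5000 ≈ 13.26%


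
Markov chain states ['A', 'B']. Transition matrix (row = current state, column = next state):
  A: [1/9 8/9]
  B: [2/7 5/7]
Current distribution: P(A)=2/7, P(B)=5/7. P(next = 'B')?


P(next=B) = Σᵢ P(now=i)×P(i→B)
= 2/7×8/9 + 5/7×5/7
= 16/63 + 25/49 = 337/441

P = 337/441 ≈ 0.7642


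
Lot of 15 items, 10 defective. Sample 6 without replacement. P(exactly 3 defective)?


Hypergeometric: C(10,3)×C(5,3)/C(15,6)
= 120×10/5005 = 240/1001

P(X=3) = 240/1001 ≈ 23.98%


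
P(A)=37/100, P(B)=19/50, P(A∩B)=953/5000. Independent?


P(A)×P(B) = 703/5000
P(A∩B) = 953/5000
Not equal → NOT independent

No, not independent


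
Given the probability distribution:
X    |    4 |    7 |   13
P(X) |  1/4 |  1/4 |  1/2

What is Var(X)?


E[X] = 37/4
E[X²] = 403/4
Var(X) = E[X²] - (E[X])² = 403/4 - 1369/16 = 243/16

Var(X) = 243/16 ≈ 15.1875


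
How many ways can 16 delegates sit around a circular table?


Circular arrangements of 16 distinct objects: fix one position to break rotational symmetry.
(n-1)! = 15! = 1307674368000

1307674368000


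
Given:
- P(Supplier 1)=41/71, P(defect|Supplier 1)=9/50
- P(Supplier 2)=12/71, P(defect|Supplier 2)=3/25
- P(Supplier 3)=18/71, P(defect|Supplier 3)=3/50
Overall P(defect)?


P(B) = Σ P(B|Aᵢ)×P(Aᵢ)
  9/50×41/71 = 369/3550
  3/25×12/71 = 36/1775
  3/50×18/71 = 27/1775
Sum = 99/710

P(defect) = 99/710 ≈ 13.94%


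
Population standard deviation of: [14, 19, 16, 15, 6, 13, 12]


Mean = 95/7
  (14-95/7)²=9/49
  (19-95/7)²=1444/49
  (16-95/7)²=289/49
  (15-95/7)²=100/49
  (6-95/7)²=2809/49
  (13-95/7)²=16/49
  (12-95/7)²=121/49
Σ(x-μ)² = 684/7
σ² = (684/7)/7 = 684/49

σ = √(684/49) ≈ 3.7362


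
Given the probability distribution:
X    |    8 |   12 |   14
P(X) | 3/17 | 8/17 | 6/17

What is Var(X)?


E[X] = 12
E[X²] = 2520/17
Var(X) = E[X²] - (E[X])² = 2520/17 - 144 = 72/17

Var(X) = 72/17 ≈ 4.2353


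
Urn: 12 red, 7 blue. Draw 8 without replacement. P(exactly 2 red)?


Hypergeometric: C(12,2)×C(7,6)/C(19,8)
= 66×7/75582 = 77/12597

P(X=2) = 77/12597 ≈ 0.61%


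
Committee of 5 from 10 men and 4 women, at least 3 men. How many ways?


Count by #men:
  3M,2W: C(10,3)×C(4,2)=720
  4M,1W: C(10,4)×C(4,1)=840
  5M,0W: C(10,5)×C(4,0)=252
Total = 1812

1812


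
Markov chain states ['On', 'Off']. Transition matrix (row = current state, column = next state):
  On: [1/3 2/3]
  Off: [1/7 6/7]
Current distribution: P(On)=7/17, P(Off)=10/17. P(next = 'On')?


P(next=On) = Σᵢ P(now=i)×P(i→On)
= 7/17×1/3 + 10/17×1/7
= 7/51 + 10/119 = 79/357

P = 79/357 ≈ 0.2213


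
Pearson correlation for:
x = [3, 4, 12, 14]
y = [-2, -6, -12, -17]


n=4, Σx=33, Σy=-37, Σxy=-412, Σx²=365, Σy²=473
r = (4×(-412) - 33×(-37))/√((4×365 - 33²)(4×473 - (-37)²))
= -427/√(371×523) = -427/√194033 ≈ -427/440.4918 ≈ -0.9694

r ≈ -0.9694


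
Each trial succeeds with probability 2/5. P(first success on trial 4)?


Geometric: P(X=4) = (1-p)^(k-1)×p = (3/5)^3×2/5 = 54/625

P(X=4) = 54/625 ≈ 8.64%


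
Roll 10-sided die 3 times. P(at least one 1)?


P(no 1)^3 = (9/10)^3 = 729/1000
P(≥1) = 1 - 729/1000 = 271/1000

P = 271/1000 ≈ 27.10%


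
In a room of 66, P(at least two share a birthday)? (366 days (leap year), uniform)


P(all different) = Π(366-i)/366 for i=0..65
= 0.001939
P(match) = 1 - 0.001939 = 0.998061

P ≈ 0.9981 ≈ 99.81%


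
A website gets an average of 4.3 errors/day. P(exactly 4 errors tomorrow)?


Poisson(λ=4.3): P(X=4) = e^(-λ)×λ^k/k!
= e^(-4.3) × 4.3^4 / 4!
≈ 0.01356855901 × 341.8801 / 24 ≈ 0.193284

P(X=4) ≈ 0.193284 ≈ 19.33%


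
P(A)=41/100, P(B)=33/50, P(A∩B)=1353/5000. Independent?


P(A)×P(B) = 1353/5000
P(A∩B) = 1353/5000
Equal ✓ → Independent

Yes, independent


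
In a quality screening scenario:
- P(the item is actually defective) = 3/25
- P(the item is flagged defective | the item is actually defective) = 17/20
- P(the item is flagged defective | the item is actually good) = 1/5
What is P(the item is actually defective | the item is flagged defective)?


Using Bayes' theorem:
P(A|B) = P(B|A)·P(A) / P(B)

P(the item is flagged defective) = 17/20 × 3/25 + 1/5 × 22/25
= 51/500 + 22/125 = 139/500

P(the item is actually defective|the item is flagged defective) = (51/500) / (139/500) = 51/139

P(the item is actually defective|the item is flagged defective) = 51/139 ≈ 36.69%


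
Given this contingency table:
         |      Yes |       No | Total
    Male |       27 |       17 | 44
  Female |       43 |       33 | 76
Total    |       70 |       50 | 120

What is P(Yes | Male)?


P(Yes | Male) = 27/(27+17) = 27/44

P(Yes|Male) = 27/44 ≈ 61.36%


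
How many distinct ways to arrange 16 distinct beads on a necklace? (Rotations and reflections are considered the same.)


Free circular arrangements: rotations and reflections both identified.
(n-1)!/2 = 15!/2 = 1307674368000/2 = 653837184000

653837184000


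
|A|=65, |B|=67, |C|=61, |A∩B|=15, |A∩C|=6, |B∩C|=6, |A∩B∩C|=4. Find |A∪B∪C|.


|A∪B∪C| = 65+67+61-15-6-6+4 = 170

|A∪B∪C| = 170


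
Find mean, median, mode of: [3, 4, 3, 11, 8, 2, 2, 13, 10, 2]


Sorted: [2, 2, 2, 3, 3, 4, 8, 10, 11, 13]
Mean = 58/10 = 29/5
Median = 7/2
Freq: {3: 2, 4: 1, 11: 1, 8: 1, 2: 3, 13: 1, 10: 1}
Mode: [2]

Mean=29/5, Median=7/2, Mode=2


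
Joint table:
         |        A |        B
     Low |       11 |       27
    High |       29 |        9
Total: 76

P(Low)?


P(Low) = (11+27)/76 = 38/76 = 1/2

P(Low) = 1/2 ≈ 50.00%


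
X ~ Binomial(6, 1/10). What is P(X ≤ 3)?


P(X ≤ 3) = Σ P(X=i) for i=0..3
P(X=0) = 531441/1000000
P(X=1) = 177147/500000
P(X=2) = 19683/200000
P(X=3) = 729/50000
Sum = 99873/100000

P(X ≤ 3) = 99873/100000 ≈ 99.87%


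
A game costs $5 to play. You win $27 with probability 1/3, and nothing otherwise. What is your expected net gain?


E[gain] = (27-5)×1/3 + (-5)×2/3
= 22/3 - 10/3 = 4

Expected net gain = $4 ≈ $4.00


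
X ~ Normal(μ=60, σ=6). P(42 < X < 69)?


z₁=(42-60)/6=-3.0, z₂=(69-60)/6=1.5
P = Φ(1.5) - Φ(-3.0) = 0.933193 - 0.001350 = 0.931843 ≈ 0.9318

P(42 < X < 69) ≈ 0.9318


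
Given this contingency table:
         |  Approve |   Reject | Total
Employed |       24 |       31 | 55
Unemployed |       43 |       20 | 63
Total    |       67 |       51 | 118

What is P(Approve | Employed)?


P(Approve | Employed) = 24/(24+31) = 24/55

P(Approve|Employed) = 24/55 ≈ 43.64%


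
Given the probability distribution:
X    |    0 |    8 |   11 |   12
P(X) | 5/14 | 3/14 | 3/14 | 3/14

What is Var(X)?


E[X] = 93/14
E[X²] = 141/2
Var(X) = E[X²] - (E[X])² = 141/2 - 8649/196 = 5169/196

Var(X) = 5169/196 ≈ 26.3724


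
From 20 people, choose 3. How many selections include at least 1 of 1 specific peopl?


Complement: C(20,3) - C(19,3) = 1140 - 969 = 171

171


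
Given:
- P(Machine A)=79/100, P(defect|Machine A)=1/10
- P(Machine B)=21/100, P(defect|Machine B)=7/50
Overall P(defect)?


P(B) = Σ P(B|Aᵢ)×P(Aᵢ)
  1/10×79/100 = 79/1000
  7/50×21/100 = 147/5000
Sum = 271/2500

P(defect) = 271/2500 ≈ 10.84%


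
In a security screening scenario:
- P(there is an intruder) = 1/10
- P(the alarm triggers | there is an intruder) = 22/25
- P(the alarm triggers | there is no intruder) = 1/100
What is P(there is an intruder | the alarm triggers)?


Using Bayes' theorem:
P(A|B) = P(B|A)·P(A) / P(B)

P(the alarm triggers) = 22/25 × 1/10 + 1/100 × 9/10
= 11/125 + 9/1000 = 97/1000

P(there is an intruder|the alarm triggers) = (11/125) / (97/1000) = 88/97

P(there is an intruder|the alarm triggers) = 88/97 ≈ 90.72%


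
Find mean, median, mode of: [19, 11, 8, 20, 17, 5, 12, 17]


Sorted: [5, 8, 11, 12, 17, 17, 19, 20]
Mean = 109/8
Median = 29/2
Freq: {19: 1, 11: 1, 8: 1, 20: 1, 17: 2, 5: 1, 12: 1}
Mode: [17]

Mean=109/8, Median=29/2, Mode=17


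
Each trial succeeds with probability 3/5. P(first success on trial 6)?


Geometric: P(X=6) = (1-p)^(k-1)×p = (2/5)^5×3/5 = 96/15625

P(X=6) = 96/15625 ≈ 0.61%


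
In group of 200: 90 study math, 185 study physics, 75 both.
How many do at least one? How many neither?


|A∪B| = 90+185-75 = 200
Neither = 200-200 = 0

At least one: 200; Neither: 0


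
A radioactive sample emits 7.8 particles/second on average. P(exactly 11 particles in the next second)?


Poisson(λ=7.8): P(X=11) = e^(-λ)×λ^k/k!
= e^(-7.8) × 7.8^11 / 11!
≈ 0.000409734979 × 6501905148.36 / 39916800 ≈ 0.066740

P(X=11) ≈ 0.066740 ≈ 6.67%


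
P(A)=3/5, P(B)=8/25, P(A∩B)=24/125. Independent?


P(A)×P(B) = 24/125
P(A∩B) = 24/125
Equal ✓ → Independent

Yes, independent


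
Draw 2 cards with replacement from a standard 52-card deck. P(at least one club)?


P(not a club) = 39/52 = 3/4
P(none in 2 draws) = (3/4)^2 = 9/16
P(≥1 club) = 1 - 9/16 = 7/16

P = 7/16 ≈ 43.75%


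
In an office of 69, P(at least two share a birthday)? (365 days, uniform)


P(all different) = Π(365-i)/365 for i=0..68
= 0.001036
P(match) = 1 - 0.001036 = 0.998964

P ≈ 0.9990 ≈ 99.90%


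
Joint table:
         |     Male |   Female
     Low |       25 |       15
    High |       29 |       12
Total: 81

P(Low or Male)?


P(Low∨Male) = P(Low) + P(Male) - P(Low∧Male)
= (40 + 54 - 25)/81 = 69/81 = 23/27

P = 23/27 ≈ 85.19%


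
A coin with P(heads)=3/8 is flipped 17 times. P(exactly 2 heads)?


Binomial: P(X=2) = C(17,2)×p^2×(1-p)^15
= 136 × 9/64 × 30517578125/35184372088832 = 4669189453125/281474976710656

P(X=2) = 4669189453125/281474976710656 ≈ 1.66%


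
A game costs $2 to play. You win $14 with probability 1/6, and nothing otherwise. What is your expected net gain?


E[gain] = (14-2)×1/6 + (-2)×5/6
= 2 - 5/3 = 1/3

Expected net gain = $1/3 ≈ $0.33


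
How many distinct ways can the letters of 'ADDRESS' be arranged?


Letters: 7, freq: {'A': 1, 'D': 2, 'R': 1, 'E': 1, 'S': 2}
7!/(1!×2!×1!×1!×2!) = 5040/4 = 1260

1260


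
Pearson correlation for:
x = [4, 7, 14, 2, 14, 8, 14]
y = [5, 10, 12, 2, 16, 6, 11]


n=7, Σx=63, Σy=62, Σxy=688, Σx²=721, Σy²=686
r = (7×688 - 63×62)/√((7×721 - 63²)(7×686 - 62²))
= 910/√(1078×958) = 910/√1032724 ≈ 910/1016.2303 ≈ 0.8955

r ≈ 0.8955


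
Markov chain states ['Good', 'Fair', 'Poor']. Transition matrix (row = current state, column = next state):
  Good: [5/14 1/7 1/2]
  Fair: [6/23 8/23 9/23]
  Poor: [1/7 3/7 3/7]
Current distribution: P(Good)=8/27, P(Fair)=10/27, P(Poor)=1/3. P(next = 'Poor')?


P(next=Poor) = Σᵢ P(now=i)×P(i→Poor)
= 8/27×1/2 + 10/27×9/23 + 1/3×3/7
= 4/27 + 10/69 + 1/7 = 1895/4347

P = 1895/4347 ≈ 0.4359


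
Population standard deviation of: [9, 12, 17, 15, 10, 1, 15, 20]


Mean = 99/8
  (9-99/8)²=729/64
  (12-99/8)²=9/64
  (17-99/8)²=1369/64
  (15-99/8)²=441/64
  (10-99/8)²=361/64
  (1-99/8)²=8281/64
  (15-99/8)²=441/64
  (20-99/8)²=3721/64
Σ(x-μ)² = 1919/8
σ² = (1919/8)/8 = 1919/64

σ = √(1919/64) ≈ 5.4758


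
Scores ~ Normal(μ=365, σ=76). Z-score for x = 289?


z = (x - μ)/σ = (289 - 365)/76 = -1.0

z = -1.0


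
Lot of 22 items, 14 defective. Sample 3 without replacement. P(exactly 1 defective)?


Hypergeometric: C(14,1)×C(8,2)/C(22,3)
= 14×28/1540 = 14/55

P(X=1) = 14/55 ≈ 25.45%
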